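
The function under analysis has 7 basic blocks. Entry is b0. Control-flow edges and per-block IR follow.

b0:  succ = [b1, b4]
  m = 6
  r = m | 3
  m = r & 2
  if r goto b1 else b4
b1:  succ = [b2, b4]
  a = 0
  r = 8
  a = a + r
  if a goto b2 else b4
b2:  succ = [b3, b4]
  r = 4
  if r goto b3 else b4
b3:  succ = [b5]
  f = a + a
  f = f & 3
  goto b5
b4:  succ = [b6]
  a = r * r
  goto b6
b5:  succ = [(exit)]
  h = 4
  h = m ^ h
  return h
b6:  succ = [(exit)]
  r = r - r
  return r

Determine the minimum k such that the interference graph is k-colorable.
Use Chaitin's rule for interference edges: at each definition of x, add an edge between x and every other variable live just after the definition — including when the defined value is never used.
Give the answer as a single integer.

Per-block:
  b0: def={m,r} ue=∅
  b1: def={a,r} ue=∅
  b2: def={r} ue=∅
  b3: def={f} ue={a}
  b4: def={a} ue={r}
  b5: def={h} ue={m}
  b6: def={r} ue={r}

Backward fixpoint:
  live b0: ∅→{m,r}
  live b1: {m}→{a,m,r}
  live b2: {a,m}→{a,m,r}
  live b3: {a,m}→{m}
  live b4: {r}→{r}
  live b5: {m}→∅
  live b6: {r}→∅

Interfere edges:
  a↔{m,r}
  f↔{m}
  h↔{m}
  m↔{a,f,h,r}
  r↔{a,m}

Chromatic number:
  clique {a,m,r} ⇒ need ≥ 3
  3-colouring: r0={m}  r1={a,f,h}  r2={r}
  χ = 3

Answer: 3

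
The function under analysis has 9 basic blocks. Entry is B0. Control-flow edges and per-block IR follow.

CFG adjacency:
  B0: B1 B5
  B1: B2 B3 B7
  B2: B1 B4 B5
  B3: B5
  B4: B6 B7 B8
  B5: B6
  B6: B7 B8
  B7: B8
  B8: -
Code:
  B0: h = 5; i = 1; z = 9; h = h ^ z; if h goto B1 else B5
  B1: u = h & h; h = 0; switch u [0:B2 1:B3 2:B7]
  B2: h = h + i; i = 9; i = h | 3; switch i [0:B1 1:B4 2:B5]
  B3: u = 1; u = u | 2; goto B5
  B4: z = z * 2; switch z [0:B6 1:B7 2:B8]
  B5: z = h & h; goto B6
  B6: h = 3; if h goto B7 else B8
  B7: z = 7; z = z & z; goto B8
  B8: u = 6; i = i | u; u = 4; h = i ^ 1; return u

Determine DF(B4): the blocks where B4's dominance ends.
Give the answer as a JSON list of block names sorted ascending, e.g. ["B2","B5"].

Answer: ["B6", "B7", "B8"]

Derivation:
idom tree: B1←B0 B2←B1 B3←B1 B4←B2 B5←B0 B6←B0 B7←B0 B8←B0
Dom∩ at merges:
  B1: preds {B0,B2}: {B0} ∩ {B0,B1,B2} = {B0}; idom=B0
  B5: preds {B0,B2,B3}: {B0} ∩ {B0,B1,B2} ∩ {B0,B1,B3} = {B0}; idom=B0
  B6: preds {B4,B5}: {B0,B1,B2,B4} ∩ {B0,B5} = {B0}; idom=B0
  B7: preds {B1,B4,B6}: {B0,B1} ∩ {B0,B1,B2,B4} ∩ {B0,B6} = {B0}; idom=B0
  B8: preds {B4,B6,B7}: {B0,B1,B2,B4} ∩ {B0,B6} ∩ {B0,B7} = {B0}; idom=B0

DF derivation:
  B1←B0: walk · to B0
  B1←B2: walk B2→B1 to B0
  B5←B0: walk · to B0
  B5←B2: walk B2→B1 to B0
  B5←B3: walk B3→B1 to B0
  B6←B4: walk B4→B2→B1 to B0
  B6←B5: walk B5 to B0
  B7←B1: walk B1 to B0
  B7←B4: walk B4→B2→B1 to B0
  B7←B6: walk B6 to B0
  B8←B4: walk B4→B2→B1 to B0
  B8←B6: walk B6 to B0
  B8←B7: walk B7 to B0
  B0: DF=∅
  B1: DF={B1,B5,B6,B7,B8}
  B2: DF={B1,B5,B6,B7,B8}
  B3: DF={B5}
  B4: DF={B6,B7,B8}
  B5: DF={B6}
  B6: DF={B7,B8}
  B7: DF={B8}
  B8: DF=∅

DF(B4) = ["B6", "B7", "B8"]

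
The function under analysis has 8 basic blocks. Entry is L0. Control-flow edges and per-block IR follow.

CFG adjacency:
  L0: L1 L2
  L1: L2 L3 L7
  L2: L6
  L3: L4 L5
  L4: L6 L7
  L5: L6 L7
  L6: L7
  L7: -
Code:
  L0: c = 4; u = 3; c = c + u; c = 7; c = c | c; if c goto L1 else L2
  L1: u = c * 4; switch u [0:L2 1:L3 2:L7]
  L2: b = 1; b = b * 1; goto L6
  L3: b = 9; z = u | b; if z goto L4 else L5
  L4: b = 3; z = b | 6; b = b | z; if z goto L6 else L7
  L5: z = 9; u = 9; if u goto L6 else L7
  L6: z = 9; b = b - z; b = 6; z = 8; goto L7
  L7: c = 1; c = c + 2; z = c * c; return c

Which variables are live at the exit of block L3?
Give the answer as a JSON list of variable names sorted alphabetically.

Answer: ["b"]

Derivation:
Per-block:
  L0 def {c,u} use ∅
  L1 def {u} use {c}
  L2 def {b} use ∅
  L3 def {b,z} use {u}
  L4 def {b,z} use ∅
  L5 def {u,z} use ∅
  L6 def {b,z} use {b}
  L7 def {c,z} use ∅

Backward fixpoint:
  L0 li=∅ lo={c}
  L1 li={c} lo={u}
  L2 li=∅ lo={b}
  L3 li={u} lo={b}
  L4 li=∅ lo={b}
  L5 li={b} lo={b}
  L6 li={b} lo=∅
  L7 li=∅ lo=∅

live-out(L3) = ["b"]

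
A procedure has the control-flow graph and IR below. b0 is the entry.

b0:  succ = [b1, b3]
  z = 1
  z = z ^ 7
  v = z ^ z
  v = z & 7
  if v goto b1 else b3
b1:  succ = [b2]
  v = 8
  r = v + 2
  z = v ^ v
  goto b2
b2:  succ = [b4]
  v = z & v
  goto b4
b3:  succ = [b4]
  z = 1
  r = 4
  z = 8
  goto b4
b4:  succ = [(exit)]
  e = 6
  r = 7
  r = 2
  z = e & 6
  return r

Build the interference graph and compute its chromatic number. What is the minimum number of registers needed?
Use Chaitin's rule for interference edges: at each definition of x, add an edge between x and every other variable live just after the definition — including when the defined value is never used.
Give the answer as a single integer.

Block summaries:
  b0 def {v,z} use ∅
  b1 def {r,v,z} use ∅
  b2 def {v} use {v,z}
  b3 def {r,z} use ∅
  b4 def {e,r,z} use ∅

Live sets:
  live b0: ∅→∅
  live b1: ∅→{v,z}
  live b2: {v,z}→∅
  live b3: ∅→∅
  live b4: ∅→∅

Interference:
  e — {r}
  r — {e,v,z}
  v — {r,z}
  z — {r,v}

Chromatic number:
  lower bound: {r,v,z} mutually conflict ⇒ χ ≥ 3
  3-colouring: r0={r}  r1={e,v}  r2={z}
  χ = 3

Answer: 3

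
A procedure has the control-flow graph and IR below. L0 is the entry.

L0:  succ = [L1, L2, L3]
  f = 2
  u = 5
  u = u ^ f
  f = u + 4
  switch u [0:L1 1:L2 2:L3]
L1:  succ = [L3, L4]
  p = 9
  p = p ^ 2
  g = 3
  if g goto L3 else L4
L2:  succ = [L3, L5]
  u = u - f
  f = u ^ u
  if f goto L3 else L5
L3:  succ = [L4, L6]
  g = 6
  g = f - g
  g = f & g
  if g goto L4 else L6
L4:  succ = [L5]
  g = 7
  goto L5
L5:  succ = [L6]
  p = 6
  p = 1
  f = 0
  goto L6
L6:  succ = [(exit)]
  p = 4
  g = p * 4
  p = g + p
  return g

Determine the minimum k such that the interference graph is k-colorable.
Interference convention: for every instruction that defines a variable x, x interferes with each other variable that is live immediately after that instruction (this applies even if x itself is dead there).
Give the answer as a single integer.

def/use:
  L0: {f,u} / ∅
  L1: {g,p} / ∅
  L2: {f,u} / {f,u}
  L3: {g} / {f}
  L4: {g} / ∅
  L5: {f,p} / ∅
  L6: {g,p} / ∅

Backward fixpoint:
  live L0: ∅→{f,u}
  live L1: {f}→{f}
  live L2: {f,u}→{f}
  live L3: {f}→∅
  live L4: ∅→∅
  live L5: ∅→∅
  live L6: ∅→∅

Conflict graph:
  f — {g,p,u}
  g — {f,p}
  p — {f,g}
  u — {f}

Chromatic number:
  clique {f,g,p} ⇒ need ≥ 3
  assign f→c0 g→c1 p→c2 u→c1 — no edge inside a register ⇒ χ ≤ 3
  χ = 3

Answer: 3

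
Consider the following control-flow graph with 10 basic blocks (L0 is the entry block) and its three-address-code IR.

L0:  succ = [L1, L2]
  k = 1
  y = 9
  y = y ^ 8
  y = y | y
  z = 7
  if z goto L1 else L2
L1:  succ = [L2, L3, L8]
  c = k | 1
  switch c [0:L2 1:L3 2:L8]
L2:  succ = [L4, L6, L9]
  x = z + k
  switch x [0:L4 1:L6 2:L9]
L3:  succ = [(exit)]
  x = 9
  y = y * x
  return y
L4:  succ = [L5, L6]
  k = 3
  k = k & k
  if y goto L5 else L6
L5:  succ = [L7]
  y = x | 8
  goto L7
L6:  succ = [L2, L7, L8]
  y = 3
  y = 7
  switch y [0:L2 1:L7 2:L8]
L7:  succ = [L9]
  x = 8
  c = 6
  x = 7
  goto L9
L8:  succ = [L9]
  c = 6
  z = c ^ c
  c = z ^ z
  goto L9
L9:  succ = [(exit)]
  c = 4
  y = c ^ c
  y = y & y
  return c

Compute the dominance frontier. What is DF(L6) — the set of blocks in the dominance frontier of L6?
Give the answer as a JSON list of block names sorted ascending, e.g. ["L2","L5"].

Answer: ["L2", "L7", "L8"]

Derivation:
idom tree: L1←L0 L2←L0 L3←L1 L4←L2 L5←L4 L6←L2 L7←L2 L8←L0 L9←L0
Join-block Dom:
  L2: preds {L0,L1,L6}: {L0} ∩ {L0,L1} ∩ {L0,L2,L6} = {L0}; idom=L0
  L6: preds {L2,L4}: {L0,L2} ∩ {L0,L2,L4} = {L0,L2}; idom=L2
  L7: preds {L5,L6}: {L0,L2,L4,L5} ∩ {L0,L2,L6} = {L0,L2}; idom=L2
  L8: preds {L1,L6}: {L0,L1} ∩ {L0,L2,L6} = {L0}; idom=L0
  L9: preds {L2,L7,L8}: {L0,L2} ∩ {L0,L2,L7} ∩ {L0,L8} = {L0}; idom=L0

DF derivation:
  L2←L0: walk · to L0
  L2←L1: walk L1 to L0
  L2←L6: walk L6→L2 to L0
  L6←L2: walk · to L2
  L6←L4: walk L4 to L2
  L7←L5: walk L5→L4 to L2
  L7←L6: walk L6 to L2
  L8←L1: walk L1 to L0
  L8←L6: walk L6→L2 to L0
  L9←L2: walk L2 to L0
  L9←L7: walk L7→L2 to L0
  L9←L8: walk L8 to L0
  DF(L0)=∅
  DF(L1)={L2,L8}
  DF(L2)={L2,L8,L9}
  DF(L3)=∅
  DF(L4)={L6,L7}
  DF(L5)={L7}
  DF(L6)={L2,L7,L8}
  DF(L7)={L9}
  DF(L8)={L9}
  DF(L9)=∅

DF(L6) = ["L2", "L7", "L8"]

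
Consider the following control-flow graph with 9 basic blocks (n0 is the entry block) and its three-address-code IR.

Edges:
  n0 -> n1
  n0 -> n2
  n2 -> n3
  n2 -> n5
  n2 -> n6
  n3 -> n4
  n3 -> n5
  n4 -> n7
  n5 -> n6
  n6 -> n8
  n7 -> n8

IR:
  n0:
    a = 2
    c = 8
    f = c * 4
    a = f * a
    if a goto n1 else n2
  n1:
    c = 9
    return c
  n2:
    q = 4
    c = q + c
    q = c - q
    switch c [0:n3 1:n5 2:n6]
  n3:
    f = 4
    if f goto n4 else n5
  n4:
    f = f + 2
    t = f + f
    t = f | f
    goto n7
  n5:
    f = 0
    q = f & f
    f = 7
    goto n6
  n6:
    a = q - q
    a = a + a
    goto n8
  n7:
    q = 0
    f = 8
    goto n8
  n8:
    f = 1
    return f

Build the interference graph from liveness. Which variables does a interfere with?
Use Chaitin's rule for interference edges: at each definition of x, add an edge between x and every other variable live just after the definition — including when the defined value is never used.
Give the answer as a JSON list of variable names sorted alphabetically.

Answer: ["c", "f"]

Analysis:
Block summaries:
  n0: def={a,c,f} ue=∅
  n1: def={c} ue=∅
  n2: def={c,q} ue={c}
  n3: def={f} ue=∅
  n4: def={f,t} ue={f}
  n5: def={f,q} ue=∅
  n6: def={a} ue={q}
  n7: def={f,q} ue=∅
  n8: def={f} ue=∅

Backward fixpoint:
  n0: in=∅ out={c}
  n1: in=∅ out=∅
  n2: in={c} out={q}
  n3: in=∅ out={f}
  n4: in={f} out=∅
  n5: in=∅ out={q}
  n6: in={q} out=∅
  n7: in=∅ out=∅
  n8: in=∅ out=∅

Interference:
  a: {c,f}
  c: {a,f,q}
  f: {a,c,q,t}
  q: {c,f}
  t: {f}

N(a) = ["c", "f"]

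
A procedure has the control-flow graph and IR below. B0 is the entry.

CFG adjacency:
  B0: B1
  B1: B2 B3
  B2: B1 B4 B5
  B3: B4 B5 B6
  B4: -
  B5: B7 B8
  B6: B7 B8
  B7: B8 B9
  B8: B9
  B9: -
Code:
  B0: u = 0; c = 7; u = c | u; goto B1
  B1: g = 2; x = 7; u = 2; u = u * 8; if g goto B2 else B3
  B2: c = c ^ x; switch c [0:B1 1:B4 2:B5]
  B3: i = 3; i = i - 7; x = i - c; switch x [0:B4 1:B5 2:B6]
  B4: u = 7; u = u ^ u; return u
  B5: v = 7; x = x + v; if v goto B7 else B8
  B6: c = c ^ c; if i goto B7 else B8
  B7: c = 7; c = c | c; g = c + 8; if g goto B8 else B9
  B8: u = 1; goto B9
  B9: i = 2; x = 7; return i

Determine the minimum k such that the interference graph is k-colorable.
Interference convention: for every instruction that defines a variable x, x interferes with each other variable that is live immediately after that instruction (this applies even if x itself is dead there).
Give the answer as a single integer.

def/use:
  B0 def {c,u} use ∅
  B1 def {g,u,x} use ∅
  B2 def {c} use {c,x}
  B3 def {i,x} use {c}
  B4 def {u} use ∅
  B5 def {v,x} use {x}
  B6 def {c} use {c,i}
  B7 def {c,g} use ∅
  B8 def {u} use ∅
  B9 def {i,x} use ∅

Liveness:
  B0: in=∅ out={c}
  B1: in={c} out={c,x}
  B2: in={c,x} out={c,x}
  B3: in={c} out={c,i,x}
  B4: in=∅ out=∅
  B5: in={x} out=∅
  B6: in={c,i} out=∅
  B7: in=∅ out=∅
  B8: in=∅ out=∅
  B9: in=∅ out=∅

Conflict graph:
  c — {g,i,u,x}
  g — {c,u,x}
  i — {c,x}
  u — {c,g,x}
  v — {x}
  x — {c,g,i,u,v}

Registers:
  {c,g,u,x} pairwise interfere (4-clique) ⇒ χ ≥ 4
  4-colouring: r0={x}  r1={c,v}  r2={g,i}  r3={u}
  χ = 4

Answer: 4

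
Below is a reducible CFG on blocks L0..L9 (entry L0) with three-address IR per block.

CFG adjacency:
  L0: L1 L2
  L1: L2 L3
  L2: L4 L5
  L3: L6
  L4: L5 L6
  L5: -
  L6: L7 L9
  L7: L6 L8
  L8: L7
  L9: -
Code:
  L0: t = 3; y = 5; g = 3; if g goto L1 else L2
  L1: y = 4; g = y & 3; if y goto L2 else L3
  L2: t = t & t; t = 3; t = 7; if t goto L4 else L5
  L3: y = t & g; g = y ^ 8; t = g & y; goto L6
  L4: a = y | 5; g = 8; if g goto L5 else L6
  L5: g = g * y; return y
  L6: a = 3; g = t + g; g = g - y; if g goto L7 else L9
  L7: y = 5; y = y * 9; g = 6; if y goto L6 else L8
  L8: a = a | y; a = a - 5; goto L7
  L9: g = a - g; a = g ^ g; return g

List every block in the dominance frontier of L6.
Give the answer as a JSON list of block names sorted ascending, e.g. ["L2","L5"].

Answer: ["L6"]

Working:
idom tree: L1←L0 L2←L0 L3←L1 L4←L2 L5←L2 L6←L0 L7←L6 L8←L7 L9←L6
Dom∩ at merges:
  L2: preds {L0,L1}: {L0} ∩ {L0,L1} = {L0}; idom=L0
  L5: preds {L2,L4}: {L0,L2} ∩ {L0,L2,L4} = {L0,L2}; idom=L2
  L6: preds {L3,L4,L7}: {L0,L1,L3} ∩ {L0,L2,L4} ∩ {L0,L6,L7} = {L0}; idom=L0
  L7: preds {L6,L8}: {L0,L6} ∩ {L0,L6,L7,L8} = {L0,L6}; idom=L6

Frontier:
  L2←L0: walk · to L0
  L2←L1: walk L1 to L0
  L5←L2: walk · to L2
  L5←L4: walk L4 to L2
  L6←L3: walk L3→L1 to L0
  L6←L4: walk L4→L2 to L0
  L6←L7: walk L7→L6 to L0
  L7←L6: walk · to L6
  L7←L8: walk L8→L7 to L6
  L0: DF=∅
  L1: DF={L2,L6}
  L2: DF={L6}
  L3: DF={L6}
  L4: DF={L5,L6}
  L5: DF=∅
  L6: DF={L6}
  L7: DF={L6,L7}
  L8: DF={L7}
  L9: DF=∅

DF(L6) = ["L6"]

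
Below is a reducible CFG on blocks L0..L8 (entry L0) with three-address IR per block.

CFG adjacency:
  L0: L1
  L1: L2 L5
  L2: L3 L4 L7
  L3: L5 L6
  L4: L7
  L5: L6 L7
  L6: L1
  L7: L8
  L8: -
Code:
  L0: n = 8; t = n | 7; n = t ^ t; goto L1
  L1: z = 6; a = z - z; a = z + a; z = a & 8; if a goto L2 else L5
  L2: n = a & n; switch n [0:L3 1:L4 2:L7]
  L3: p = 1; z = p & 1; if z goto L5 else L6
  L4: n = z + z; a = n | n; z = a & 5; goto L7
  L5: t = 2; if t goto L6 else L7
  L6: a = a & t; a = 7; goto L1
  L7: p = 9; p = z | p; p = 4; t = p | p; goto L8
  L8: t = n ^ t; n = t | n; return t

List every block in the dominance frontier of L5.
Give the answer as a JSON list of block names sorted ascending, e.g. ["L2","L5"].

idom tree: L1←L0 L2←L1 L3←L2 L4←L2 L5←L1 L6←L1 L7←L1 L8←L7
Dom at joins:
  L1: preds {L0,L6}: {L0} ∩ {L0,L1,L6} = {L0}; idom=L0
  L5: preds {L1,L3}: {L0,L1} ∩ {L0,L1,L2,L3} = {L0,L1}; idom=L1
  L6: preds {L3,L5}: {L0,L1,L2,L3} ∩ {L0,L1,L5} = {L0,L1}; idom=L1
  L7: preds {L2,L4,L5}: {L0,L1,L2} ∩ {L0,L1,L2,L4} ∩ {L0,L1,L5} = {L0,L1}; idom=L1

Frontier:
  join L1 pred L0: · stop@L0
  join L1 pred L6: L6→L1 stop@L0
  join L5 pred L1: · stop@L1
  join L5 pred L3: L3→L2 stop@L1
  join L6 pred L3: L3→L2 stop@L1
  join L6 pred L5: L5 stop@L1
  join L7 pred L2: L2 stop@L1
  join L7 pred L4: L4→L2 stop@L1
  join L7 pred L5: L5 stop@L1
  DF(L0)=∅
  DF(L1)={L1}
  DF(L2)={L5,L6,L7}
  DF(L3)={L5,L6}
  DF(L4)={L7}
  DF(L5)={L6,L7}
  DF(L6)={L1}
  DF(L7)=∅
  DF(L8)=∅

DF(L5) = ["L6", "L7"]

Answer: ["L6", "L7"]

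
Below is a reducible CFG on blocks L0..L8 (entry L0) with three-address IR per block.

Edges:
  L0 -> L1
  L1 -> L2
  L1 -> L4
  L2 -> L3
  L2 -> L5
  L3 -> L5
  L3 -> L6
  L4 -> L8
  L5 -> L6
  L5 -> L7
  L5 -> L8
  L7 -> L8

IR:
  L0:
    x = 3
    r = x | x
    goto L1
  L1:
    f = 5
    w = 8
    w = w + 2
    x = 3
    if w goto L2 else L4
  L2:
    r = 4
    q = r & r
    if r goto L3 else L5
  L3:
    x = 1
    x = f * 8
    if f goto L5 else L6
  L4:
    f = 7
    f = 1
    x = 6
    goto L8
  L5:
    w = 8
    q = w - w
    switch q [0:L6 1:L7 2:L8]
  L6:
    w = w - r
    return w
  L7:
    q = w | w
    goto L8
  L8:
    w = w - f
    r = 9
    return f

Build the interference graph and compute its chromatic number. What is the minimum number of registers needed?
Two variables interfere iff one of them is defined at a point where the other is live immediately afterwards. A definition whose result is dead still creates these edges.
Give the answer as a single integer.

Answer: 4

Derivation:
def/use:
  L0 def {r,x} use ∅
  L1 def {f,w,x} use ∅
  L2 def {q,r} use ∅
  L3 def {x} use {f}
  L4 def {f,x} use ∅
  L5 def {q,w} use ∅
  L6 def {w} use {r,w}
  L7 def {q} use {w}
  L8 def {r,w} use {f,w}

Backward fixpoint:
  L0: in=∅ out=∅
  L1: in=∅ out={f,w}
  L2: in={f,w} out={f,r,w}
  L3: in={f,r,w} out={f,r,w}
  L4: in={w} out={f,w}
  L5: in={f,r} out={f,r,w}
  L6: in={r,w} out=∅
  L7: in={f,w} out={f,w}
  L8: in={f,w} out=∅

Interference:
  f — {q,r,w,x}
  q — {f,r,w}
  r — {f,q,w,x}
  w — {f,q,r,x}
  x — {f,r,w}

Colouring:
  {f,q,r,w} pairwise interfere (4-clique) ⇒ χ ≥ 4
  assign f→c0 q→c3 r→c1 w→c2 x→c3 — no edge inside a register ⇒ χ ≤ 4
  χ = 4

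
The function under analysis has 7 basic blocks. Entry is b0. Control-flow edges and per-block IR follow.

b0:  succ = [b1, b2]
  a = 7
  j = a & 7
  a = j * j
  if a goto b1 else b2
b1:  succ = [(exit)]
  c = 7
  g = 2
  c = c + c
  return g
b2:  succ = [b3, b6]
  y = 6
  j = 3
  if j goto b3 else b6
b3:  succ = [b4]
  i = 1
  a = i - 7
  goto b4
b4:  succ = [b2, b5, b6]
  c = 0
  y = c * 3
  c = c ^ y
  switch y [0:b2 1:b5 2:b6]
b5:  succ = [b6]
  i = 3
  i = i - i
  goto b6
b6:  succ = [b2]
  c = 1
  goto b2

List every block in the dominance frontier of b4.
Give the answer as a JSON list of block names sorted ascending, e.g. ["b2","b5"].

idom tree: b1←b0 b2←b0 b3←b2 b4←b3 b5←b4 b6←b2
Join-block Dom:
  b2: preds {b0,b4,b6}: {b0} ∩ {b0,b2,b3,b4} ∩ {b0,b2,b6} = {b0}; idom=b0
  b6: preds {b2,b4,b5}: {b0,b2} ∩ {b0,b2,b3,b4} ∩ {b0,b2,b3,b4,b5} = {b0,b2}; idom=b2

DF derivation:
  join b2 pred b0: · stop@b0
  join b2 pred b4: b4→b3→b2 stop@b0
  join b2 pred b6: b6→b2 stop@b0
  join b6 pred b2: · stop@b2
  join b6 pred b4: b4→b3 stop@b2
  join b6 pred b5: b5→b4→b3 stop@b2
  b0 → ∅
  b1 → ∅
  b2 → {b2}
  b3 → {b2,b6}
  b4 → {b2,b6}
  b5 → {b6}
  b6 → {b2}

DF(b4) = ["b2", "b6"]

Answer: ["b2", "b6"]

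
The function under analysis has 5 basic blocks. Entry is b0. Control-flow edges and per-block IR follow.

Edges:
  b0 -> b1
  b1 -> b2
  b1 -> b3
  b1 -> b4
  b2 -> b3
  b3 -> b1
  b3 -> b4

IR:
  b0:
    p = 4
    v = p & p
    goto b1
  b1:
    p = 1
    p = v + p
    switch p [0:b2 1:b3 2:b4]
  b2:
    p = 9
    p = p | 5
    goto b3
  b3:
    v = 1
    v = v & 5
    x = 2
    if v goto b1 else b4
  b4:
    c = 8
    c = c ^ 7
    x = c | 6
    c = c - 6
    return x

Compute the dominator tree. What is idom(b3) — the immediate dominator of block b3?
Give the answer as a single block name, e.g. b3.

Answer: b1

Working:
idom tree: b1←b0 b2←b1 b3←b1 b4←b1
Dom at joins:
  b1: preds {b0,b3}: {b0} ∩ {b0,b1,b3} = {b0}; idom=b0
  b3: preds {b1,b2}: {b0,b1} ∩ {b0,b1,b2} = {b0,b1}; idom=b1
  b4: preds {b1,b3}: {b0,b1} ∩ {b0,b1,b3} = {b0,b1}; idom=b1

idom(b3) = b1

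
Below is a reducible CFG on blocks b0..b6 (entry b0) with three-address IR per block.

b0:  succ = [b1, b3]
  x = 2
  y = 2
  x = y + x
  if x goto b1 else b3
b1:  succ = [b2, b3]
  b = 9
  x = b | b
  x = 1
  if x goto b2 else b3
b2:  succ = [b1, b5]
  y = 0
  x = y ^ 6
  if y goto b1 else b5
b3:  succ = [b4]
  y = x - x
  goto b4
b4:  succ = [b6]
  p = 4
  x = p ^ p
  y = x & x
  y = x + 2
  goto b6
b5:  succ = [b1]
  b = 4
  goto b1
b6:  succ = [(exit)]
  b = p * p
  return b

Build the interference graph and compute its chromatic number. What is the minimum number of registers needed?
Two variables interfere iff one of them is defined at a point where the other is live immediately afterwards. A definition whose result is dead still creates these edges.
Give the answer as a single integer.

Block summaries:
  b0: def={x,y} ue=∅
  b1: def={b,x} ue=∅
  b2: def={x,y} ue=∅
  b3: def={y} ue={x}
  b4: def={p,x,y} ue=∅
  b5: def={b} ue=∅
  b6: def={b} ue={p}

Live sets:
  b0: in=∅ out={x}
  b1: in=∅ out={x}
  b2: in=∅ out=∅
  b3: in={x} out=∅
  b4: in=∅ out={p}
  b5: in=∅ out=∅
  b6: in={p} out=∅

Conflict graph:
  b: ∅
  p: {x,y}
  x: {p,y}
  y: {p,x}

Colouring:
  {p,x,y} pairwise interfere (3-clique) ⇒ χ ≥ 3
  3-colouring: R0={b,p}  R1={x}  R2={y}
  χ = 3

Answer: 3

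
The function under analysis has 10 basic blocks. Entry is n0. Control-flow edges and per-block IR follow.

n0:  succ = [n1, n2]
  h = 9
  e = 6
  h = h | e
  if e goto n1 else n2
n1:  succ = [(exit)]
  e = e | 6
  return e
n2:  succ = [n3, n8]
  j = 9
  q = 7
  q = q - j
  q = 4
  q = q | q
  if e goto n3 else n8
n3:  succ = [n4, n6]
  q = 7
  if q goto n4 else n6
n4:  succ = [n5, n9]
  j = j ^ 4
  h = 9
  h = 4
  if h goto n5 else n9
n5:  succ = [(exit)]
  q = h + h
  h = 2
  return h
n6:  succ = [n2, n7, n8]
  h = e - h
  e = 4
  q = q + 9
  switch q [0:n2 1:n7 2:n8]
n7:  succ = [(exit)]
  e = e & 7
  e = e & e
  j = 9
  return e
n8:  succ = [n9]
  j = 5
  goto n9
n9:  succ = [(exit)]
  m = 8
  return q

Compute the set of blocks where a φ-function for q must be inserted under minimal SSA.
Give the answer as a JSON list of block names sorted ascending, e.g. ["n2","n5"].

idom tree: n1←n0 n2←n0 n3←n2 n4←n3 n5←n4 n6←n3 n7←n6 n8←n2 n9←n2
Join-block Dom:
  n2: preds {n0,n6}: {n0} ∩ {n0,n2,n3,n6} = {n0}; idom=n0
  n8: preds {n2,n6}: {n0,n2} ∩ {n0,n2,n3,n6} = {n0,n2}; idom=n2
  n9: preds {n4,n8}: {n0,n2,n3,n4} ∩ {n0,n2,n8} = {n0,n2}; idom=n2

Frontier:
  join n2 pred n0: · stop@n0
  join n2 pred n6: n6→n3→n2 stop@n0
  join n8 pred n2: · stop@n2
  join n8 pred n6: n6→n3 stop@n2
  join n9 pred n4: n4→n3 stop@n2
  join n9 pred n8: n8 stop@n2
  n0 → ∅
  n1 → ∅
  n2 → {n2}
  n3 → {n2,n8,n9}
  n4 → {n9}
  n5 → ∅
  n6 → {n2,n8}
  n7 → ∅
  n8 → {n9}
  n9 → ∅

φ for q: defs {n2,n3,n5,n6}
  DF⁺ = {n2,n8,n9}

Answer: ["n2", "n8", "n9"]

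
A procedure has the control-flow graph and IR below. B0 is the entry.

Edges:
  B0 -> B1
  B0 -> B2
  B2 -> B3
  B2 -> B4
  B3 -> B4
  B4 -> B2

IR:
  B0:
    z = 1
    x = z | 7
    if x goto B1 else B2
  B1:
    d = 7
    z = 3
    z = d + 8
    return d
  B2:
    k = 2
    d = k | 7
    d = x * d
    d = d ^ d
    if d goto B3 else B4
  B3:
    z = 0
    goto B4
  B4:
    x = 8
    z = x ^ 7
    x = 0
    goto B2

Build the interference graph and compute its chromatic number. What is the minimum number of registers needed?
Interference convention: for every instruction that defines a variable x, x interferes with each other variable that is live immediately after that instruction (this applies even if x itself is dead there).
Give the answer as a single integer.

def/use:
  B0: def={x,z} ue=∅
  B1: def={d,z} ue=∅
  B2: def={d,k} ue={x}
  B3: def={z} ue=∅
  B4: def={x,z} ue=∅

Backward fixpoint:
  B0: in=∅ out={x}
  B1: in=∅ out=∅
  B2: in={x} out=∅
  B3: in=∅ out=∅
  B4: in=∅ out={x}

Interference:
  d↔{x,z}
  k↔{x}
  x↔{d,k}
  z↔{d}

Chromatic number:
  {d,x} pairwise interfere (2-clique) ⇒ χ ≥ 2
  assign d→r0 k→r0 x→r1 z→r1 — no edge inside a register ⇒ χ ≤ 2
  χ = 2

Answer: 2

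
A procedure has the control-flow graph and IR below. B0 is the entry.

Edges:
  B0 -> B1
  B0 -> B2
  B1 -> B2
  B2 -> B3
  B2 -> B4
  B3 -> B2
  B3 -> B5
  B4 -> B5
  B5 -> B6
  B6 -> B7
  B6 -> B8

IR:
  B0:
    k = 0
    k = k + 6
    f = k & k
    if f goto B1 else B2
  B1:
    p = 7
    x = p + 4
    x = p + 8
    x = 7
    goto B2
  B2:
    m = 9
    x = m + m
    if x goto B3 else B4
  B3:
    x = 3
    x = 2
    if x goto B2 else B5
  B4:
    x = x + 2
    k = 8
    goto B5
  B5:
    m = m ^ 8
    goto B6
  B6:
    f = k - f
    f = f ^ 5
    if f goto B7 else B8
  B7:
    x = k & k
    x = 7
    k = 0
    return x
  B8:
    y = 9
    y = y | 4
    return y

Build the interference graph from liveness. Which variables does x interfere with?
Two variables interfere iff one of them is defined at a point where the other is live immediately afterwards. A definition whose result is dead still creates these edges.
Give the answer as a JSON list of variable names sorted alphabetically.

Per-block:
  B0: {f,k} / ∅
  B1: {p,x} / ∅
  B2: {m,x} / ∅
  B3: {x} / ∅
  B4: {k,x} / {x}
  B5: {m} / {m}
  B6: {f} / {f,k}
  B7: {k,x} / {k}
  B8: {y} / ∅

Liveness:
  live B0: ∅→{f,k}
  live B1: {f,k}→{f,k}
  live B2: {f,k}→{f,k,m,x}
  live B3: {f,k,m}→{f,k,m}
  live B4: {f,m,x}→{f,k,m}
  live B5: {f,k,m}→{f,k}
  live B6: {f,k}→{k}
  live B7: {k}→∅
  live B8: ∅→∅

Conflict graph:
  f: {k,m,p,x}
  k: {f,m,p,x}
  m: {f,k,x}
  p: {f,k,x}
  x: {f,k,m,p}
  y: ∅

N(x) = ["f", "k", "m", "p"]

Answer: ["f", "k", "m", "p"]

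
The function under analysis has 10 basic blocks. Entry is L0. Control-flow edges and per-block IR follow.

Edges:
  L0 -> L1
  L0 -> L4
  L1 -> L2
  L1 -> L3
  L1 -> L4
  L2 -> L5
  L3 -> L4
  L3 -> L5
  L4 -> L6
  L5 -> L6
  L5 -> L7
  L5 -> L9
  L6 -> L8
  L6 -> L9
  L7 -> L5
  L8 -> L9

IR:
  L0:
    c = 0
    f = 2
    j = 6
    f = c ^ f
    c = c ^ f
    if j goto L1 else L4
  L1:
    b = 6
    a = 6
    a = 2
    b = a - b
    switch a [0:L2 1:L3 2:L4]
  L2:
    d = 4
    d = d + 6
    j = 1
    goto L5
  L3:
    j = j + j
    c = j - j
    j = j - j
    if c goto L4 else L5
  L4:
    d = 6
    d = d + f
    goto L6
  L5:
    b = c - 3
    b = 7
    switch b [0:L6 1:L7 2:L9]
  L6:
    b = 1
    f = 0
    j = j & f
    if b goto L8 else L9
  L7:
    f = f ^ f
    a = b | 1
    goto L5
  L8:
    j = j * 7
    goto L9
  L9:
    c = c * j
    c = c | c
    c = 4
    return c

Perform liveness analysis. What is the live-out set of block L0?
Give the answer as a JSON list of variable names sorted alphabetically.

Answer: ["c", "f", "j"]

Working:
def/use:
  L0: def={c,f,j} ue=∅
  L1: def={a,b} ue=∅
  L2: def={d,j} ue=∅
  L3: def={c,j} ue={j}
  L4: def={d} ue={f}
  L5: def={b} ue={c}
  L6: def={b,f,j} ue={j}
  L7: def={a,f} ue={b,f}
  L8: def={j} ue={j}
  L9: def={c} ue={c,j}

Liveness:
  L0 li=∅ lo={c,f,j}
  L1 li={c,f,j} lo={c,f,j}
  L2 li={c,f} lo={c,f,j}
  L3 li={f,j} lo={c,f,j}
  L4 li={c,f,j} lo={c,j}
  L5 li={c,f,j} lo={b,c,f,j}
  L6 li={c,j} lo={c,j}
  L7 li={b,c,f,j} lo={c,f,j}
  L8 li={c,j} lo={c,j}
  L9 li={c,j} lo=∅

live-out(L0) = ["c", "f", "j"]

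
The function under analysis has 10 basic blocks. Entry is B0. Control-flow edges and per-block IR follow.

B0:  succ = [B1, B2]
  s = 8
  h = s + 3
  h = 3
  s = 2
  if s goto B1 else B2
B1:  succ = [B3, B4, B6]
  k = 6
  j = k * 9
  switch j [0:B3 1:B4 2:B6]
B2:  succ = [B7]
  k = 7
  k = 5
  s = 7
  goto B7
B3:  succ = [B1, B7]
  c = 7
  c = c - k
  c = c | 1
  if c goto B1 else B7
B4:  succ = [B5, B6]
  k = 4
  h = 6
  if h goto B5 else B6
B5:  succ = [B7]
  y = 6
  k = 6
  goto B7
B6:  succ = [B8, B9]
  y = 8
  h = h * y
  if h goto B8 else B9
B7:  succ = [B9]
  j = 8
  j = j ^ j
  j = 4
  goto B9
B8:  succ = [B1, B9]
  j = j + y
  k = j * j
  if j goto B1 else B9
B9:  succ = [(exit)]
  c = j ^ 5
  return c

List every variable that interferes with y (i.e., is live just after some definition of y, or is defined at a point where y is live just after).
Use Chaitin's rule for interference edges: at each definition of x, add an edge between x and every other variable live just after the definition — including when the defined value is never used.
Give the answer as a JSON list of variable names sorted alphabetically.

Per-block:
  B0: {h,s} / ∅
  B1: {j,k} / ∅
  B2: {k,s} / ∅
  B3: {c} / {k}
  B4: {h,k} / ∅
  B5: {k,y} / ∅
  B6: {h,y} / {h}
  B7: {j} / ∅
  B8: {j,k} / {j,y}
  B9: {c} / {j}

Live sets:
  B0 li=∅ lo={h}
  B1 li={h} lo={h,j,k}
  B2 li=∅ lo=∅
  B3 li={h,k} lo={h}
  B4 li={j} lo={h,j}
  B5 li=∅ lo=∅
  B6 li={h,j} lo={h,j,y}
  B7 li=∅ lo={j}
  B8 li={h,j,y} lo={h,j}
  B9 li={j} lo=∅

Interfere edges:
  c↔{h,k}
  h↔{c,j,k,s,y}
  j↔{h,k,y}
  k↔{c,h,j}
  s↔{h}
  y↔{h,j}

N(y) = ["h", "j"]

Answer: ["h", "j"]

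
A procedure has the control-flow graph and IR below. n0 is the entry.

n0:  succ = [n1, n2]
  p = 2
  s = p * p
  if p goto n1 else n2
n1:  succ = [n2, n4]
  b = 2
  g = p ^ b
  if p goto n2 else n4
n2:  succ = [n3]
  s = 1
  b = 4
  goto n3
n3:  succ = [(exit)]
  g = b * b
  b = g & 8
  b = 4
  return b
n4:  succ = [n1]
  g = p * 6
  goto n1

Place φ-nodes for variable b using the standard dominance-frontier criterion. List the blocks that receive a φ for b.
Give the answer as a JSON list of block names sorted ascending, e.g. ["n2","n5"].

Answer: ["n1", "n2"]

Derivation:
idom tree: n1←n0 n2←n0 n3←n2 n4←n1
Dom at joins:
  n1: preds {n0,n4}: {n0} ∩ {n0,n1,n4} = {n0}; idom=n0
  n2: preds {n0,n1}: {n0} ∩ {n0,n1} = {n0}; idom=n0

DF walk-up:
  n1←n0: walk · to n0
  n1←n4: walk n4→n1 to n0
  n2←n0: walk · to n0
  n2←n1: walk n1 to n0
  DF(n0)=∅
  DF(n1)={n1,n2}
  DF(n2)=∅
  DF(n3)=∅
  DF(n4)={n1}

φ for b: defs {n1,n2,n3}
  DF⁺ = {n1,n2}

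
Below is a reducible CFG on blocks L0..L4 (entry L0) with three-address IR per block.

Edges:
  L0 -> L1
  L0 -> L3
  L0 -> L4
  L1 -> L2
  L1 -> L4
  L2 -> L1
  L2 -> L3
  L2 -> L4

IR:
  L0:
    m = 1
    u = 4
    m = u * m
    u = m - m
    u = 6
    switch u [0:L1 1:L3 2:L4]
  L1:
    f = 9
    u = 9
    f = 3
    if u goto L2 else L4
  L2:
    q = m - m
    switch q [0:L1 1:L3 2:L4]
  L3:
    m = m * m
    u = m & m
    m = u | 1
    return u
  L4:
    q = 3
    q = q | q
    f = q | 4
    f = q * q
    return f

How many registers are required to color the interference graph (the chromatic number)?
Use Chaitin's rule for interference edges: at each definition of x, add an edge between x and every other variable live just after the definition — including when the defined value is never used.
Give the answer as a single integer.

Per-block:
  L0: {m,u} / ∅
  L1: {f,u} / ∅
  L2: {q} / {m}
  L3: {m,u} / {m}
  L4: {f,q} / ∅

Backward fixpoint:
  live L0: ∅→{m}
  live L1: {m}→{m}
  live L2: {m}→{m}
  live L3: {m}→∅
  live L4: ∅→∅

Conflict graph:
  f↔{m,q,u}
  m↔{f,q,u}
  q↔{f,m}
  u↔{f,m}

Registers:
  clique {f,m,q} ⇒ need ≥ 3
  3-colouring: R0={f}  R1={m}  R2={q,u}
  χ = 3

Answer: 3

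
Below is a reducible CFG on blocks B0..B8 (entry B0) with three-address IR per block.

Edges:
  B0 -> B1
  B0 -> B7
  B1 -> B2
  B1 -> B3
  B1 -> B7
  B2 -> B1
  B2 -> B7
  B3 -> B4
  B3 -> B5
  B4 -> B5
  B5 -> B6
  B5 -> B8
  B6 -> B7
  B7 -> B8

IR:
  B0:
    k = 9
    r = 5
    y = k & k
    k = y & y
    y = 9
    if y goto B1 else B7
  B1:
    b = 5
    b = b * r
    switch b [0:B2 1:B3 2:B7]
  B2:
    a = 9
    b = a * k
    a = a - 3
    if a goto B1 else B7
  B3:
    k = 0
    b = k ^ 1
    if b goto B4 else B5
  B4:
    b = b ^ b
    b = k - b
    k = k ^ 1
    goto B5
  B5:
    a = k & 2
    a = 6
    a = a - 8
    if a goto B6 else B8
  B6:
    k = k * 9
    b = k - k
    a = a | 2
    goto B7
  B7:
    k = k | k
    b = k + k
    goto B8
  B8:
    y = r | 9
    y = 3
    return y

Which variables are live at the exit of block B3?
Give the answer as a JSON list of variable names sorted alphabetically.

Answer: ["b", "k", "r"]

Analysis:
Block summaries:
  B0 def {k,r,y} use ∅
  B1 def {b} use {r}
  B2 def {a,b} use {k}
  B3 def {b,k} use ∅
  B4 def {b,k} use {b,k}
  B5 def {a} use {k}
  B6 def {a,b,k} use {a,k}
  B7 def {b,k} use {k}
  B8 def {y} use {r}

Liveness:
  B0 li=∅ lo={k,r}
  B1 li={k,r} lo={k,r}
  B2 li={k,r} lo={k,r}
  B3 li={r} lo={b,k,r}
  B4 li={b,k,r} lo={k,r}
  B5 li={k,r} lo={a,k,r}
  B6 li={a,k,r} lo={k,r}
  B7 li={k,r} lo={r}
  B8 li={r} lo=∅

live-out(B3) = ["b", "k", "r"]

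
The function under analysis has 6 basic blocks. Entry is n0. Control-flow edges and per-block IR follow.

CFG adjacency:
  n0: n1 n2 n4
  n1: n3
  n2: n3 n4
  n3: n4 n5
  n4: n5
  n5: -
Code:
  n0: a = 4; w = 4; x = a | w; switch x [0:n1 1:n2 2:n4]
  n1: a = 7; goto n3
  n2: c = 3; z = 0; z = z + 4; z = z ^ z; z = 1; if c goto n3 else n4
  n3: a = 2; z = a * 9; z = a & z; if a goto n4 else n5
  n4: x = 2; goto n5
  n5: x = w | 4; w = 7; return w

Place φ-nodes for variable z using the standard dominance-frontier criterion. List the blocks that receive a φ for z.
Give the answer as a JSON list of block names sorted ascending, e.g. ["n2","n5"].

Answer: ["n3", "n4", "n5"]

Working:
idom tree: n1←n0 n2←n0 n3←n0 n4←n0 n5←n0
Dom∩ at merges:
  n3: preds {n1,n2}: {n0,n1} ∩ {n0,n2} = {n0}; idom=n0
  n4: preds {n0,n2,n3}: {n0} ∩ {n0,n2} ∩ {n0,n3} = {n0}; idom=n0
  n5: preds {n3,n4}: {n0,n3} ∩ {n0,n4} = {n0}; idom=n0

Frontier:
  n3←n1: walk n1 to n0
  n3←n2: walk n2 to n0
  n4←n0: walk · to n0
  n4←n2: walk n2 to n0
  n4←n3: walk n3 to n0
  n5←n3: walk n3 to n0
  n5←n4: walk n4 to n0
  n0: DF=∅
  n1: DF={n3}
  n2: DF={n3,n4}
  n3: DF={n4,n5}
  n4: DF={n5}
  n5: DF=∅

φ for z: defs {n2,n3}
  DF⁺ = {n3,n4,n5}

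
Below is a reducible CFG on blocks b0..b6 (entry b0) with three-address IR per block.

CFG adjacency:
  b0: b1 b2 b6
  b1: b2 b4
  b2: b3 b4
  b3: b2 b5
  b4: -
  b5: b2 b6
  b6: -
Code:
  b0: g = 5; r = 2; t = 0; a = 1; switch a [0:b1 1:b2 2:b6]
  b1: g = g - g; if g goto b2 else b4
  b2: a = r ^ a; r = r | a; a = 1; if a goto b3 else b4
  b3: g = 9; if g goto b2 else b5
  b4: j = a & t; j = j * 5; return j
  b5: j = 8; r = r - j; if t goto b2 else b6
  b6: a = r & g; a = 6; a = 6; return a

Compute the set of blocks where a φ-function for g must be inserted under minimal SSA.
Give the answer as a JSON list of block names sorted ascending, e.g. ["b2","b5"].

idom tree: b1←b0 b2←b0 b3←b2 b4←b0 b5←b3 b6←b0
Dom∩ at merges:
  b2: preds {b0,b1,b3,b5}: {b0} ∩ {b0,b1} ∩ {b0,b2,b3} ∩ {b0,b2,b3,b5} = {b0}; idom=b0
  b4: preds {b1,b2}: {b0,b1} ∩ {b0,b2} = {b0}; idom=b0
  b6: preds {b0,b5}: {b0} ∩ {b0,b2,b3,b5} = {b0}; idom=b0

DF derivation:
  join b2 pred b0: · stop@b0
  join b2 pred b1: b1 stop@b0
  join b2 pred b3: b3→b2 stop@b0
  join b2 pred b5: b5→b3→b2 stop@b0
  join b4 pred b1: b1 stop@b0
  join b4 pred b2: b2 stop@b0
  join b6 pred b0: · stop@b0
  join b6 pred b5: b5→b3→b2 stop@b0
  b0 → ∅
  b1 → {b2,b4}
  b2 → {b2,b4,b6}
  b3 → {b2,b6}
  b4 → ∅
  b5 → {b2,b6}
  b6 → ∅

φ for g: defs {b0,b1,b3}
  DF⁺ = {b2,b4,b6}

Answer: ["b2", "b4", "b6"]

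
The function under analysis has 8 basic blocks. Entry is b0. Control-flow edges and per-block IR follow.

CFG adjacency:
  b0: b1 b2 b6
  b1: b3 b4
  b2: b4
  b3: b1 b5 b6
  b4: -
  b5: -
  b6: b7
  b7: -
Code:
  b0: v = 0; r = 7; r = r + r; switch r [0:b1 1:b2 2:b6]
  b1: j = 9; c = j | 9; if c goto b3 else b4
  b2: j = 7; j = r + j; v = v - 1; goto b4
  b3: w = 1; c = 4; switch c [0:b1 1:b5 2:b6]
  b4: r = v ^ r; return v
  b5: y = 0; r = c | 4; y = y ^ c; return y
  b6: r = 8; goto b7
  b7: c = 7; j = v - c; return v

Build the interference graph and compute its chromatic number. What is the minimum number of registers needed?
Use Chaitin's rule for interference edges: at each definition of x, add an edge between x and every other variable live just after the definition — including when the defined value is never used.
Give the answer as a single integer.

Answer: 3

Working:
def/use:
  b0 def {r,v} use ∅
  b1 def {c,j} use ∅
  b2 def {j,v} use {r,v}
  b3 def {c,w} use ∅
  b4 def {r} use {r,v}
  b5 def {r,y} use {c}
  b6 def {r} use ∅
  b7 def {c,j} use {v}

Backward fixpoint:
  b0: in=∅ out={r,v}
  b1: in={r,v} out={r,v}
  b2: in={r,v} out={r,v}
  b3: in={r,v} out={c,r,v}
  b4: in={r,v} out=∅
  b5: in={c} out=∅
  b6: in={v} out={v}
  b7: in={v} out=∅

Conflict graph:
  c: {r,v,y}
  j: {r,v}
  r: {c,j,v,w,y}
  v: {c,j,r,w}
  w: {r,v}
  y: {c,r}

Registers:
  lower bound: {c,r,v} mutually conflict ⇒ χ ≥ 3
  assign c→c2 j→c2 r→c0 v→c1 w→c2 y→c1 — no edge inside a register ⇒ χ ≤ 3
  χ = 3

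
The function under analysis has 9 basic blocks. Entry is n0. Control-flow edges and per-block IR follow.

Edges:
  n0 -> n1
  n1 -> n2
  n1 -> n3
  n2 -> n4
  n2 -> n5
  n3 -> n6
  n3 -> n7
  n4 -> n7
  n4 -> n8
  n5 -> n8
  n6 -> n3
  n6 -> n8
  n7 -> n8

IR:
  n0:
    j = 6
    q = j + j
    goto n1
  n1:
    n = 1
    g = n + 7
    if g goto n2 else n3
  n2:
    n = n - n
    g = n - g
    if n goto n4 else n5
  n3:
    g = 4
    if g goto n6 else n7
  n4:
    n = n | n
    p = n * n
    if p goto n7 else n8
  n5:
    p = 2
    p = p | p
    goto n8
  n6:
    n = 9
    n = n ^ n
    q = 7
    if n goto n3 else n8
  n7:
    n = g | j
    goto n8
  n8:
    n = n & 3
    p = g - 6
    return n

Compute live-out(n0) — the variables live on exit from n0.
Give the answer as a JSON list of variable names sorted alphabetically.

def/use:
  n0: def={j,q} ue=∅
  n1: def={g,n} ue=∅
  n2: def={g,n} ue={g,n}
  n3: def={g} ue=∅
  n4: def={n,p} ue={n}
  n5: def={p} ue=∅
  n6: def={n,q} ue=∅
  n7: def={n} ue={g,j}
  n8: def={n,p} ue={g,n}

Liveness:
  n0 li=∅ lo={j}
  n1 li={j} lo={g,j,n}
  n2 li={g,j,n} lo={g,j,n}
  n3 li={j} lo={g,j}
  n4 li={g,j,n} lo={g,j,n}
  n5 li={g,n} lo={g,n}
  n6 li={g,j} lo={g,j,n}
  n7 li={g,j} lo={g,n}
  n8 li={g,n} lo=∅

live-out(n0) = ["j"]

Answer: ["j"]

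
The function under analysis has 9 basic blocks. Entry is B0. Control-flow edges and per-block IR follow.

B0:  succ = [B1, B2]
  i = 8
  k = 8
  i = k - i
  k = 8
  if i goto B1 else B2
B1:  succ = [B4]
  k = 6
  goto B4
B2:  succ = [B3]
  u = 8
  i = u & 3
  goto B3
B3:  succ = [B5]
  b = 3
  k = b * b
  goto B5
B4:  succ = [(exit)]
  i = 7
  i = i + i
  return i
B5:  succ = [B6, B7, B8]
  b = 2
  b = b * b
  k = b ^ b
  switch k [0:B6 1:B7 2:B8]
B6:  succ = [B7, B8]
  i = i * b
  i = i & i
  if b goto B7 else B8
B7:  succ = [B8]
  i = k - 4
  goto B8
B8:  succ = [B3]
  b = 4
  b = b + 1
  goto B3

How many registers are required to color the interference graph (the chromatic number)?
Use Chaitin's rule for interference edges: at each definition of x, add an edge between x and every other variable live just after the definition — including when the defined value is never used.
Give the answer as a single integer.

Answer: 3

Derivation:
def/use:
  B0 def {i,k} use ∅
  B1 def {k} use ∅
  B2 def {i,u} use ∅
  B3 def {b,k} use ∅
  B4 def {i} use ∅
  B5 def {b,k} use ∅
  B6 def {i} use {b,i}
  B7 def {i} use {k}
  B8 def {b} use ∅

Live sets:
  live B0: ∅→∅
  live B1: ∅→∅
  live B2: ∅→{i}
  live B3: {i}→{i}
  live B4: ∅→∅
  live B5: {i}→{b,i,k}
  live B6: {b,i,k}→{i,k}
  live B7: {k}→{i}
  live B8: {i}→{i}

Interfere edges:
  b: {i,k}
  i: {b,k}
  k: {b,i}
  u: ∅

Colouring:
  lower bound: {b,i,k} mutually conflict ⇒ χ ≥ 3
  assign b→c0 i→c1 k→c2 u→c0 — no edge inside a register ⇒ χ ≤ 3
  χ = 3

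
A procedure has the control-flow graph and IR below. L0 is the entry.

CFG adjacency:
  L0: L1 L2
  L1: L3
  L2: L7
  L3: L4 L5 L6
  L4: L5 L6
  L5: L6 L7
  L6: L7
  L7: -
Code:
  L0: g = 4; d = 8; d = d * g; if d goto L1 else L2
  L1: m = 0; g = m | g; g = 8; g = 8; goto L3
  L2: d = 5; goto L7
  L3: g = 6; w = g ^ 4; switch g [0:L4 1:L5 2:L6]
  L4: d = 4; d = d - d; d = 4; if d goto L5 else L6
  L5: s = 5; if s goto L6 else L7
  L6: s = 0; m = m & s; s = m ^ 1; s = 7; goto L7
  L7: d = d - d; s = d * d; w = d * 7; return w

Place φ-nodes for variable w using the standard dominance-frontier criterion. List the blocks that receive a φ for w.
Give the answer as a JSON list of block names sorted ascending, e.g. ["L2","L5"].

idom tree: L1←L0 L2←L0 L3←L1 L4←L3 L5←L3 L6←L3 L7←L0
Dom at joins:
  L5: preds {L3,L4}: {L0,L1,L3} ∩ {L0,L1,L3,L4} = {L0,L1,L3}; idom=L3
  L6: preds {L3,L4,L5}: {L0,L1,L3} ∩ {L0,L1,L3,L4} ∩ {L0,L1,L3,L5} = {L0,L1,L3}; idom=L3
  L7: preds {L2,L5,L6}: {L0,L2} ∩ {L0,L1,L3,L5} ∩ {L0,L1,L3,L6} = {L0}; idom=L0

Frontier:
  L5←L3: walk · to L3
  L5←L4: walk L4 to L3
  L6←L3: walk · to L3
  L6←L4: walk L4 to L3
  L6←L5: walk L5 to L3
  L7←L2: walk L2 to L0
  L7←L5: walk L5→L3→L1 to L0
  L7←L6: walk L6→L3→L1 to L0
  L0: DF=∅
  L1: DF={L7}
  L2: DF={L7}
  L3: DF={L7}
  L4: DF={L5,L6}
  L5: DF={L6,L7}
  L6: DF={L7}
  L7: DF=∅

φ for w: defs {L3,L7}
  DF⁺ = {L7}

Answer: ["L7"]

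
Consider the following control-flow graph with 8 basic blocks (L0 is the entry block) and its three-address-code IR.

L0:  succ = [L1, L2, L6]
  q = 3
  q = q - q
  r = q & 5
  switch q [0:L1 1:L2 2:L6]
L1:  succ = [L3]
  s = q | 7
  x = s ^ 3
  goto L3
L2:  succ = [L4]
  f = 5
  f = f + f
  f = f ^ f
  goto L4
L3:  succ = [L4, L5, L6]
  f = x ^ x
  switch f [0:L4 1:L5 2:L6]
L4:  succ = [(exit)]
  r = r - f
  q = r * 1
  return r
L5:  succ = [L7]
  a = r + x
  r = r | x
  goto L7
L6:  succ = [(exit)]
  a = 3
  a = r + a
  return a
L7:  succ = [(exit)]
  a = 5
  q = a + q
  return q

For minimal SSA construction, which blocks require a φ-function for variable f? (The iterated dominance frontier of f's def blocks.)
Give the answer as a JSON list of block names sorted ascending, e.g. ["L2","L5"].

Answer: ["L4", "L6"]

Derivation:
idom tree: L1←L0 L2←L0 L3←L1 L4←L0 L5←L3 L6←L0 L7←L5
Dom at joins:
  L4: preds {L2,L3}: {L0,L2} ∩ {L0,L1,L3} = {L0}; idom=L0
  L6: preds {L0,L3}: {L0} ∩ {L0,L1,L3} = {L0}; idom=L0

Frontier:
  L4←L2: walk L2 to L0
  L4←L3: walk L3→L1 to L0
  L6←L0: walk · to L0
  L6←L3: walk L3→L1 to L0
  L0 → ∅
  L1 → {L4,L6}
  L2 → {L4}
  L3 → {L4,L6}
  L4 → ∅
  L5 → ∅
  L6 → ∅
  L7 → ∅

φ for f: defs {L2,L3}
  DF⁺ = {L4,L6}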